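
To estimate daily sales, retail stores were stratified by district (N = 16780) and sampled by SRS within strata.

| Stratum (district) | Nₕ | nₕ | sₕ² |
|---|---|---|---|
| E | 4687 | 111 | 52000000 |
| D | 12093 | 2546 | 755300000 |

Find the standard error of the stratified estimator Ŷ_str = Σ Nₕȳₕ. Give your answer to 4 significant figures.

Var(Ŷ_str) = Σₕ Nₕ²(1 − fₕ)sₕ²/nₕ.
E: 4687²·(1 − 111/4687)·52000000/111 = 1.0047577 × 10^13.
D: 12093²·(1 − 2546/12093)·755300000/2546 = 3.4250117 × 10^13.
Sum = 4.4297694 × 10^13.
SE = √(4.4297694 × 10^13) = 6.656 × 10^6.

6.656 × 10^6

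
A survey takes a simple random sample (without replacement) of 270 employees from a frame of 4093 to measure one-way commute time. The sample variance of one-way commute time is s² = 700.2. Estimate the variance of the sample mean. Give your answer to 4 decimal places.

Under SRS without replacement, Var(ȳ) = (1 − f)·s²/n with f = n/N = 270/4093 = 0.06596628.
Var(ȳ) = (1 − 0.06596628)·700.2/270 = 0.93403372·2.5933333 = 2.4222608.

2.4223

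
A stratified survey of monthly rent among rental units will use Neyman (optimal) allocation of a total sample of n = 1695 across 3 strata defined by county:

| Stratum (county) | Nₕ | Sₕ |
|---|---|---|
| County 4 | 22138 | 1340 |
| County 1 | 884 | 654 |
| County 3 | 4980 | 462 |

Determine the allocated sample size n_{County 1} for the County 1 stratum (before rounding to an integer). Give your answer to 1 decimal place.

30.1

Neyman allocation: nₕ = n·NₕSₕ / Σⱼ NⱼSⱼ.
Σ NⱼSⱼ = 22138·1340 + 884·654 + 4980·462 = 3.2543816 × 10^7.
n_{County 1} = 1695·884·654 / (3.2543816 × 10^7) = 30.1.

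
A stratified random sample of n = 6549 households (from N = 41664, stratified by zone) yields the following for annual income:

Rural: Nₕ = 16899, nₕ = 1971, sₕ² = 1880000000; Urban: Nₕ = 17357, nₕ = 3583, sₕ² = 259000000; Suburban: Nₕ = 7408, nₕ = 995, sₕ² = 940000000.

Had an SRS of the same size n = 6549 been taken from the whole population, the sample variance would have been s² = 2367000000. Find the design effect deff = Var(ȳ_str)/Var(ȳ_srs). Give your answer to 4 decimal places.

Var(ȳ_str) = Σ Wₕ²(1−fₕ)sₕ²/nₕ with Wₕ = Nₕ/41664:
  Rural: (16899/41664)²·(1−1971/16899)·1880000000/1971 = 138615.54
  Urban: (17357/41664)²·(1−3583/17357)·259000000/3583 = 9955.5618
  Suburban: (7408/41664)²·(1−995/7408)·940000000/995 = 25855.031
  → Var(ȳ_str) = 174426.13.
Var(ȳ_srs) = (1 − 6549/41664)·2367000000/6549 = 304617.59.
deff = 174426.13 / 304617.59 = 0.5726.

0.5726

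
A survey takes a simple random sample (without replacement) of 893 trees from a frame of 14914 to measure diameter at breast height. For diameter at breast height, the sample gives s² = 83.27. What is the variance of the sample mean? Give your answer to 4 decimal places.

Under SRS without replacement, Var(ȳ) = (1 − f)·s²/n with f = n/N = 893/14914 = 0.05987663.
Var(ȳ) = (1 − 0.05987663)·83.27/893 = 0.94012337·0.09324748 = 0.087664136.

0.0877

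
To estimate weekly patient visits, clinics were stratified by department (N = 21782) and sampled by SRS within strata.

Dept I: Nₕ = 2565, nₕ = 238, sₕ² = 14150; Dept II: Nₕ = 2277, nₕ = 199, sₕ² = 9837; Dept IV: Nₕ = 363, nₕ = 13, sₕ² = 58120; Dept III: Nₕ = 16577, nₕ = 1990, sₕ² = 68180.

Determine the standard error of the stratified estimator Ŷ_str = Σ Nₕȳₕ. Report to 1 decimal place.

Var(Ŷ_str) = Σₕ Nₕ²(1 − fₕ)sₕ²/nₕ.
Dept I: 2565²·(1 − 238/2565)·14150/238 = 3.5486506 × 10^8.
Dept II: 2277²·(1 − 199/2277)·9837/199 = 2.3389351 × 10^8.
Dept IV: 363²·(1 − 13/363)·58120/13 = 5.6801123 × 10^8.
Dept III: 16577²·(1 − 1990/16577)·68180/1990 = 8.284682 × 10^9.
Sum = 9.4414518 × 10^9.
SE = √(9.4414518 × 10^9) = 97167.1.

97167.1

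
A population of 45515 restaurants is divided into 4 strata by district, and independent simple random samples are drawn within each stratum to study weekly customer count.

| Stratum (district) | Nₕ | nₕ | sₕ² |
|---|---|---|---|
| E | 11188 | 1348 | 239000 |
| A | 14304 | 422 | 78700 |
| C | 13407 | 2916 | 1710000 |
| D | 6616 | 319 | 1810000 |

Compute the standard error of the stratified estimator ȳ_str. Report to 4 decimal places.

Var(ȳ_str) = Σₕ Wₕ²(1 − fₕ)sₕ²/nₕ with Wₕ = Nₕ/N, N = 45515.
E: Wₕ = 0.24580907; term = 0.24580907²·(1 − 0.12048624)·239000/1348 = 9.4220731.
A: Wₕ = 0.31427002; term = 0.31427002²·(1 − 0.02950224)·78700/422 = 17.875686.
C: Wₕ = 0.29456223; term = 0.29456223²·(1 − 0.21749832)·1710000/2916 = 39.815117.
D: Wₕ = 0.14535867; term = 0.14535867²·(1 − 0.04821644)·1810000/319 = 114.10587.
Sum = 181.21875.
SE = √(181.21875) = 13.4618.

13.4618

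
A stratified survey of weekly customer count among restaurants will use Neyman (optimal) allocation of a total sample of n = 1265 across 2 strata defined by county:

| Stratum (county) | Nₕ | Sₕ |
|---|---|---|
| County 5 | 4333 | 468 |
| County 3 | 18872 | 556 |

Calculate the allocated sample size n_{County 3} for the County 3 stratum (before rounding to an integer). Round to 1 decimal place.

Neyman allocation: nₕ = n·NₕSₕ / Σⱼ NⱼSⱼ.
Σ NⱼSⱼ = 4333·468 + 18872·556 = 1.2520676 × 10^7.
n_{County 3} = 1265·18872·556 / (1.2520676 × 10^7) = 1060.1.

1060.1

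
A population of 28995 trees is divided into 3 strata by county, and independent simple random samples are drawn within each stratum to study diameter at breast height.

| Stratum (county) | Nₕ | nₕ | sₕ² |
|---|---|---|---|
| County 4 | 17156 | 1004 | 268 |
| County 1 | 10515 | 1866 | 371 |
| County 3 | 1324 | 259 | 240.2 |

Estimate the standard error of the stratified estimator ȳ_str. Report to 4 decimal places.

0.3332

Var(ȳ_str) = Σₕ Wₕ²(1 − fₕ)sₕ²/nₕ with Wₕ = Nₕ/N, N = 28995.
County 4: Wₕ = 0.59168822; term = 0.59168822²·(1 − 0.05852180)·268/1004 = 0.087982682.
County 1: Wₕ = 0.36264873; term = 0.36264873²·(1 − 0.17746077)·371/1866 = 0.021507564.
County 3: Wₕ = 0.04566305; term = 0.04566305²·(1 − 0.19561934)·240.2/259 = 0.0015554806.
Sum = 0.11104573.
SE = √(0.11104573) = 0.3332.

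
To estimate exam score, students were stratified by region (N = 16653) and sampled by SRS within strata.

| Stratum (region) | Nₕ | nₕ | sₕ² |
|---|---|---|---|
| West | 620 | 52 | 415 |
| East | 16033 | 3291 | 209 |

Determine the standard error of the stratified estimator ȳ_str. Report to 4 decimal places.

0.2386

Var(ȳ_str) = Σₕ Wₕ²(1 − fₕ)sₕ²/nₕ with Wₕ = Nₕ/N, N = 16653.
West: Wₕ = 0.03723053; term = 0.03723053²·(1 − 0.08387097)·415/52 = 0.010134441.
East: Wₕ = 0.96276947; term = 0.96276947²·(1 − 0.20526414)·209/3291 = 0.046782759.
Sum = 0.0569172.
SE = √(0.0569172) = 0.2386.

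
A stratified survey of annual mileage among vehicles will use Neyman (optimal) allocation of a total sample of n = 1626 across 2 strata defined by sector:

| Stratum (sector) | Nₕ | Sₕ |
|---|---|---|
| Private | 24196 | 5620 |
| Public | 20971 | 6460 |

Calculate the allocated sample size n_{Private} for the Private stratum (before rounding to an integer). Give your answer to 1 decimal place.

Neyman allocation: nₕ = n·NₕSₕ / Σⱼ NⱼSⱼ.
Σ NⱼSⱼ = 24196·5620 + 20971·6460 = 2.7145418 × 10^8.
n_{Private} = 1626·24196·5620 / (2.7145418 × 10^8) = 814.5.

814.5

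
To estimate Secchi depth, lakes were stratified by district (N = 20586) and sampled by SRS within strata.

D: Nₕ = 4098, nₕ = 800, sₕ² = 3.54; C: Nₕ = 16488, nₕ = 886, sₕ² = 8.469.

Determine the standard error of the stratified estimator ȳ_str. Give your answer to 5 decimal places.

0.07709

Var(ȳ_str) = Σₕ Wₕ²(1 − fₕ)sₕ²/nₕ with Wₕ = Nₕ/N, N = 20586.
D: Wₕ = 0.19906733; term = 0.19906733²·(1 − 0.19521718)·3.54/800 = 1.411211 × 10^-4.
C: Wₕ = 0.80093267; term = 0.80093267²·(1 − 0.05373605)·8.469/886 = 0.005802334.
Sum = 0.0059434551.
SE = √(0.0059434551) = 0.07709.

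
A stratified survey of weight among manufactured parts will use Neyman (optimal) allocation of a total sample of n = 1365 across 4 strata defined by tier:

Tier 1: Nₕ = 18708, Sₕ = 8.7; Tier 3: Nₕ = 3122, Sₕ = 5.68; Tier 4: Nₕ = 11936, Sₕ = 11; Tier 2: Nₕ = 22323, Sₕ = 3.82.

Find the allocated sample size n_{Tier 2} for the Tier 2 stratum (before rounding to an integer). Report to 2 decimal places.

Neyman allocation: nₕ = n·NₕSₕ / Σⱼ NⱼSⱼ.
Σ NⱼSⱼ = 18708·8.7 + 3122·5.68 + 11936·11 + 22323·3.82 = 397062.42.
n_{Tier 2} = 1365·22323·3.82 / 397062.42 = 293.15.

293.15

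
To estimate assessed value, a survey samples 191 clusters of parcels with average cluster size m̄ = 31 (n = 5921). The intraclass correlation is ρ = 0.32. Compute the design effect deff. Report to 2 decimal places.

10.60

deff = 1 + (31 − 1)·0.32 = 1 + 9.6 = 10.6.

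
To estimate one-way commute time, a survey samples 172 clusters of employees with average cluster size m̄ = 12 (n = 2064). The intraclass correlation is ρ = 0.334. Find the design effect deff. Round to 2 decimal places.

deff = 1 + (12 − 1)·0.334 = 1 + 3.674 = 4.674.

4.67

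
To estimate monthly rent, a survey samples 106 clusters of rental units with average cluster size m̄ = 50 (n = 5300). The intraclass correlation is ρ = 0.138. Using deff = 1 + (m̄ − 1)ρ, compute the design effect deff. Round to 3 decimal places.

deff = 1 + (50 − 1)·0.138 = 1 + 6.762 = 7.762.

7.762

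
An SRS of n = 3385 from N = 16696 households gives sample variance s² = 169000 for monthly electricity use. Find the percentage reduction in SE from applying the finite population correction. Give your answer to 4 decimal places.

f = n/N = 3385/16696 = 0.20274317.
SE_no-fpc = √(s²/n) = 7.0658435; SE_fpc = √((1−f)s²/n) = 6.3090379.
Ratio = √(1−f) = 0.89289239. Reduction = 100·(1 − 0.89289239) = 10.7108%.

10.7108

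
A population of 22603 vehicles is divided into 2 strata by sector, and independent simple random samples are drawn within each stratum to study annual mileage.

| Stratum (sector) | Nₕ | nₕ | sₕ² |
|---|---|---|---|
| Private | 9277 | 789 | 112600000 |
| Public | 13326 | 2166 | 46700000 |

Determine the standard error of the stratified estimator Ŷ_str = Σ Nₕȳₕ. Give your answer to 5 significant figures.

Var(Ŷ_str) = Σₕ Nₕ²(1 − fₕ)sₕ²/nₕ.
Private: 9277²·(1 − 789/9277)·112600000/789 = 1.1237619 × 10^13.
Public: 13326²·(1 − 2166/13326)·46700000/2166 = 3.2064349 × 10^12.
Sum = 1.4444054 × 10^13.
SE = √(1.4444054 × 10^13) = 3.8005 × 10^6.

3.8005 × 10^6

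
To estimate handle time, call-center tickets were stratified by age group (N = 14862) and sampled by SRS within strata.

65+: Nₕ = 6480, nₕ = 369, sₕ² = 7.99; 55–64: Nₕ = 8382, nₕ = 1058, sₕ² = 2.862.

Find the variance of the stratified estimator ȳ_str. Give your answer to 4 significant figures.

Var(ȳ_str) = Σₕ Wₕ²(1 − fₕ)sₕ²/nₕ with Wₕ = Nₕ/N, N = 14862.
65+: Wₕ = 0.43601130; term = 0.43601130²·(1 − 0.05694444)·7.99/369 = 0.0038819791.
55–64: Wₕ = 0.56398870; term = 0.56398870²·(1 − 0.12622286)·2.862/1058 = 7.5184002 × 10^-4.
Sum = 0.0046338191.

0.004634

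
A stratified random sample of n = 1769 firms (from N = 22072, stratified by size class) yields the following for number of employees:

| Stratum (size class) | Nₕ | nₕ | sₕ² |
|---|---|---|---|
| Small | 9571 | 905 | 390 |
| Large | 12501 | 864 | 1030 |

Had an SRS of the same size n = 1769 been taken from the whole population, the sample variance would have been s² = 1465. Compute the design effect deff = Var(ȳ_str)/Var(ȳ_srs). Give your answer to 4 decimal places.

Var(ȳ_str) = Σ Wₕ²(1−fₕ)sₕ²/nₕ with Wₕ = Nₕ/22072:
  Small: (9571/22072)²·(1−905/9571)·390/905 = 0.073368333
  Large: (12501/22072)²·(1−864/12501)·1030/864 = 0.35598024
  → Var(ȳ_str) = 0.42934857.
Var(ȳ_srs) = (1 − 1769/22072)·1465/1769 = 0.76177781.
deff = 0.42934857 / 0.76177781 = 0.5636.

0.5636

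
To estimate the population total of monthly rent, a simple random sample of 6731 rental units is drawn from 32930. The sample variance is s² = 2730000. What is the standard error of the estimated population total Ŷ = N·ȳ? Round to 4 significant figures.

591500

Var(Ŷ) = N²·Var(ȳ) = N²·(1 − n/N)·s²/n.
f = 6731/32930 = 0.20440328; Var(ȳ) = 0.79559672·2730000/6731 = 322.68297.
Var(Ŷ) = 32930² · 322.68297 = 3.4991254 × 10^11.
SE(Ŷ) = √(3.4991254 × 10^11) = 591500.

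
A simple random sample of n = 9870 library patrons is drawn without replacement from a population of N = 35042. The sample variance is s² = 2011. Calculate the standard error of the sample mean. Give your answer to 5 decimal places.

0.38257

Under SRS without replacement, Var(ȳ) = (1 − f)·s²/n with f = n/N = 9870/35042 = 0.28166201.
Var(ȳ) = (1 − 0.28166201)·2011/9870 = 0.71833799·0.20374873 = 0.14636046.
SE(ȳ) = √(0.14636046) = 0.38257.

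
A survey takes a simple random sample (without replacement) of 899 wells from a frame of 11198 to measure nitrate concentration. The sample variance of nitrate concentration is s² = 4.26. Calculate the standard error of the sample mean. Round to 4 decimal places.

0.0660

Under SRS without replacement, Var(ȳ) = (1 − f)·s²/n with f = n/N = 899/11198 = 0.08028219.
Var(ȳ) = (1 − 0.08028219)·4.26/899 = 0.91971781·0.0047385984 = 0.0043581734.
SE(ȳ) = √(0.0043581734) = 0.0660.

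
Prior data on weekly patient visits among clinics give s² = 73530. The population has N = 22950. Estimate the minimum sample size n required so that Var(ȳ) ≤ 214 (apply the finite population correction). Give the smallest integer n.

339

Without fpc, n₀ = s²/D = 73530/214 = 343.5981.
With fpc, (1 − n/N)·s²/n ≤ D requires n ≥ n₀/(1 + n₀/N) = 343.5981/(1 + 343.5981/22950) = 338.5298.
Rounding up, n = 339.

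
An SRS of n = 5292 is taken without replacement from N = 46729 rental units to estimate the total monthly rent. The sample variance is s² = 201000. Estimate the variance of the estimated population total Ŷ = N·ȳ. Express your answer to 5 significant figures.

Var(Ŷ) = N²·Var(ȳ) = N²·(1 − n/N)·s²/n.
f = 5292/46729 = 0.11324873; Var(ȳ) = 0.88675127·201000/5292 = 33.680462.
Var(Ŷ) = 46729² · 33.680462 = 7.3544638 × 10^10.

7.3545 × 10^10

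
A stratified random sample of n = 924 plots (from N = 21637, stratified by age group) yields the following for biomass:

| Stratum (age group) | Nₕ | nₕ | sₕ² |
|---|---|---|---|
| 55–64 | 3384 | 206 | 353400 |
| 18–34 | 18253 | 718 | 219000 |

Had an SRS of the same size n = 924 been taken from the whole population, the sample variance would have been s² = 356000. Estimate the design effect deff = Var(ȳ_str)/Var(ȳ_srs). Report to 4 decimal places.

0.6722

Var(ȳ_str) = Σ Wₕ²(1−fₕ)sₕ²/nₕ with Wₕ = Nₕ/21637:
  55–64: (3384/21637)²·(1−206/3384)·353400/206 = 39.408462
  18–34: (18253/21637)²·(1−718/18253)·219000/718 = 208.52859
  → Var(ȳ_str) = 247.93705.
Var(ȳ_srs) = (1 − 924/21637)·356000/924 = 368.82809.
deff = 247.93705 / 368.82809 = 0.6722.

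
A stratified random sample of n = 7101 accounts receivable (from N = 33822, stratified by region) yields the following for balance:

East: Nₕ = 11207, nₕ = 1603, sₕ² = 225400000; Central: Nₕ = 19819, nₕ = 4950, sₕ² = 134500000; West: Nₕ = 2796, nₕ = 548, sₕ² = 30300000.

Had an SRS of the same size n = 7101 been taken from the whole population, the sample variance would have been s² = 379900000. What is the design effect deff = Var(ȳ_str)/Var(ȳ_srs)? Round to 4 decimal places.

0.4858

Var(ȳ_str) = Σ Wₕ²(1−fₕ)sₕ²/nₕ with Wₕ = Nₕ/33822:
  East: (11207/33822)²·(1−1603/11207)·225400000/1603 = 13230.107
  Central: (19819/33822)²·(1−4950/19819)·134500000/4950 = 6999.7417
  West: (2796/33822)²·(1−548/2796)·30300000/548 = 303.80644
  → Var(ȳ_str) = 20533.655.
Var(ȳ_srs) = (1 − 7101/33822)·379900000/7101 = 42267.173.
deff = 20533.655 / 42267.173 = 0.4858.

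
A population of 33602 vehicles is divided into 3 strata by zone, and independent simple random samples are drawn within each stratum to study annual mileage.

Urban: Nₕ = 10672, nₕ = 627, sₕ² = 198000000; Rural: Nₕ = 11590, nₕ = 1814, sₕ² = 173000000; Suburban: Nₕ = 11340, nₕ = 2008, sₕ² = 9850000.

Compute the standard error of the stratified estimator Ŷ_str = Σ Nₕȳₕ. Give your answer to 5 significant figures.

6.7214 × 10^6

Var(Ŷ_str) = Σₕ Nₕ²(1 − fₕ)sₕ²/nₕ.
Urban: 10672²·(1 − 627/10672)·198000000/627 = 3.3852707 × 10^13.
Rural: 11590²·(1 − 1814/11590)·173000000/1814 = 1.0805714 × 10^13.
Suburban: 11340²·(1 − 2008/11340)·9850000/2008 = 5.1911109 × 10^11.
Sum = 4.5177532 × 10^13.
SE = √(4.5177532 × 10^13) = 6.7214 × 10^6.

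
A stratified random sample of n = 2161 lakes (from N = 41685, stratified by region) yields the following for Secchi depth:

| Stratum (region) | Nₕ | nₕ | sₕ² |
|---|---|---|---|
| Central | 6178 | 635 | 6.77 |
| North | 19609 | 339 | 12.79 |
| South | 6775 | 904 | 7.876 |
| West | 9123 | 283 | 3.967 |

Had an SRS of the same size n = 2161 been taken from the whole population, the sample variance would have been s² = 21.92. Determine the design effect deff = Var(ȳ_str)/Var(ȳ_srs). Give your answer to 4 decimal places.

Var(ȳ_str) = Σ Wₕ²(1−fₕ)sₕ²/nₕ with Wₕ = Nₕ/41685:
  Central: (6178/41685)²·(1−635/6178)·6.77/635 = 2.1011067 × 10^-4
  North: (19609/41685)²·(1−339/19609)·12.79/339 = 0.0082044297
  South: (6775/41685)²·(1−904/6775)·7.876/904 = 1.9943393 × 10^-4
  West: (9123/41685)²·(1−283/9123)·3.967/283 = 6.5058807 × 10^-4
  → Var(ȳ_str) = 0.0092645624.
Var(ȳ_srs) = (1 − 2161/41685)·21.92/2161 = 0.0096176035.
deff = 0.0092645624 / 0.0096176035 = 0.9633.

0.9633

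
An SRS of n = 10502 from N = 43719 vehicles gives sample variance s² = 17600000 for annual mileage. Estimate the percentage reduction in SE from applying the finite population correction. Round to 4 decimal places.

f = n/N = 10502/43719 = 0.24021592.
SE_no-fpc = √(s²/n) = 40.937407; SE_fpc = √((1−f)s²/n) = 35.683334.
Ratio = √(1−f) = 0.87165594. Reduction = 100·(1 − 0.87165594) = 12.8344%.

12.8344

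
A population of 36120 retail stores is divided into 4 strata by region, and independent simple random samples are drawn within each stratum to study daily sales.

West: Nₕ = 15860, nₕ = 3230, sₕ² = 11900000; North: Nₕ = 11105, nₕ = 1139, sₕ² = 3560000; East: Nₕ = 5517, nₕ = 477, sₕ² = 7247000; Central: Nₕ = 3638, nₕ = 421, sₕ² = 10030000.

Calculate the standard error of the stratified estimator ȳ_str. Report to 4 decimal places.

Var(ȳ_str) = Σₕ Wₕ²(1 − fₕ)sₕ²/nₕ with Wₕ = Nₕ/N, N = 36120.
West: Wₕ = 0.43909192; term = 0.43909192²·(1 − 0.20365700)·11900000/3230 = 565.66003.
North: Wₕ = 0.30744740; term = 0.30744740²·(1 − 0.10256641)·3560000/1139 = 265.13694.
East: Wₕ = 0.15274086; term = 0.15274086²·(1 − 0.08646003)·7247000/477 = 323.8008.
Central: Wₕ = 0.10071982; term = 0.10071982²·(1 − 0.11572292)·10030000/421 = 213.71604.
Sum = 1368.3138.
SE = √(1368.3138) = 36.9907.

36.9907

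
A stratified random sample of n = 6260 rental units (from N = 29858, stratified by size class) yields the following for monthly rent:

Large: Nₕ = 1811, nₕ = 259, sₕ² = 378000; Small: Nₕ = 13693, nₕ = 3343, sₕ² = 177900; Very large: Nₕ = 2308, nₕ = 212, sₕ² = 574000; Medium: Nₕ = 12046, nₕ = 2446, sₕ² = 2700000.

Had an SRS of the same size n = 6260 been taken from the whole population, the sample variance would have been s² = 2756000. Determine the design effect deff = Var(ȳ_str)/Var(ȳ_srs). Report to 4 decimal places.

0.4913

Var(ȳ_str) = Σ Wₕ²(1−fₕ)sₕ²/nₕ with Wₕ = Nₕ/29858:
  Large: (1811/29858)²·(1−259/1811)·378000/259 = 4.6013024
  Small: (13693/29858)²·(1−3343/13693)·177900/3343 = 8.4597417
  Very large: (2308/29858)²·(1−212/2308)·574000/212 = 14.692026
  Medium: (12046/29858)²·(1−2446/12046)·2700000/2446 = 143.18581
  → Var(ȳ_str) = 170.93888.
Var(ȳ_srs) = (1 − 6260/29858)·2756000/6260 = 347.95202.
deff = 170.93888 / 347.95202 = 0.4913.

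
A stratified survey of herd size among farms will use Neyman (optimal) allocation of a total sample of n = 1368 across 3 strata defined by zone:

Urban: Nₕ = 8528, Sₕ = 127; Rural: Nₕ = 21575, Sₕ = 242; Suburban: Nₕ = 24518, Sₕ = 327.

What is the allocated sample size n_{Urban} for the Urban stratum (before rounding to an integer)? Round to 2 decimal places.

Neyman allocation: nₕ = n·NₕSₕ / Σⱼ NⱼSⱼ.
Σ NⱼSⱼ = 8528·127 + 21575·242 + 24518·327 = 1.4321592 × 10^7.
n_{Urban} = 1368·8528·127 / (1.4321592 × 10^7) = 103.45.

103.45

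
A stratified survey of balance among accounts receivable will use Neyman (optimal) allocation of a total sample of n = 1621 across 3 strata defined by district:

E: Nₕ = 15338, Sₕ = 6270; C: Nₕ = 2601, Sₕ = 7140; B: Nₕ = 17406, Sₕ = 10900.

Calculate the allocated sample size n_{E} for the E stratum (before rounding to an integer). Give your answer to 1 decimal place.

512.0

Neyman allocation: nₕ = n·NₕSₕ / Σⱼ NⱼSⱼ.
Σ NⱼSⱼ = 15338·6270 + 2601·7140 + 17406·10900 = 3.044658 × 10^8.
n_{E} = 1621·15338·6270 / (3.044658 × 10^8) = 512.0.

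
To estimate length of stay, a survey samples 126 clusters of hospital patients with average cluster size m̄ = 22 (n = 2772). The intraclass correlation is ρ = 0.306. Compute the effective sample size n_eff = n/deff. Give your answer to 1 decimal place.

373.3

deff = 1 + (22 − 1)·0.306 = 1 + 6.426 = 7.426.
n_eff = 2772 / 7.426 = 373.3.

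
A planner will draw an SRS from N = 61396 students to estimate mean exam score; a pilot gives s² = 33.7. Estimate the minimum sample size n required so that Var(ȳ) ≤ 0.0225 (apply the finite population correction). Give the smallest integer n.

1463

Without fpc, n₀ = s²/D = 33.7/0.0225 = 1497.7778.
With fpc, (1 − n/N)·s²/n ≤ D requires n ≥ n₀/(1 + n₀/N) = 1497.7778/(1 + 1497.7778/61396) = 1462.1091.
Rounding up, n = 1463.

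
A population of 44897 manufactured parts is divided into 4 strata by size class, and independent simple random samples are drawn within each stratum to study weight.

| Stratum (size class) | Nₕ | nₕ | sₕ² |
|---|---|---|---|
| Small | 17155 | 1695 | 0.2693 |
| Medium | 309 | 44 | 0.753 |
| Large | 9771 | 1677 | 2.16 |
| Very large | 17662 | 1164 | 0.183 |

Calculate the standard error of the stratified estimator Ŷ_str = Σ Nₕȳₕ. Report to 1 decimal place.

437.3

Var(Ŷ_str) = Σₕ Nₕ²(1 − fₕ)sₕ²/nₕ.
Small: 17155²·(1 − 1695/17155)·0.2693/1695 = 42137.315.
Medium: 309²·(1 − 44/309)·0.753/44 = 1401.3501.
Large: 9771²·(1 − 1677/9771)·2.16/1677 = 101864.51.
Very large: 17662²·(1 − 1164/17662)·0.183/1164 = 45810.949.
Sum = 191214.12.
SE = √(191214.12) = 437.3.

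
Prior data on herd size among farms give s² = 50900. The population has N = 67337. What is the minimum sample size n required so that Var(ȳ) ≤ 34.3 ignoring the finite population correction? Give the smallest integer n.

1484

Without fpc, n₀ = s²/D = 50900/34.3 = 1483.9650.
Rounding up, n = 1484.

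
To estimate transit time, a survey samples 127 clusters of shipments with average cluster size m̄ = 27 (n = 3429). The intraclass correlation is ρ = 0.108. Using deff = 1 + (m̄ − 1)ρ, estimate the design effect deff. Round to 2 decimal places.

deff = 1 + (27 − 1)·0.108 = 1 + 2.808 = 3.808.

3.81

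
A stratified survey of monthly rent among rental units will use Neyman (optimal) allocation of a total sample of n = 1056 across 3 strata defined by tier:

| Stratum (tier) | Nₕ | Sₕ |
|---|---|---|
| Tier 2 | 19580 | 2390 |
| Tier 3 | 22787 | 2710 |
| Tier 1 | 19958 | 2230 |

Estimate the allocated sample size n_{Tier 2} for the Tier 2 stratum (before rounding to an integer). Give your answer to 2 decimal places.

Neyman allocation: nₕ = n·NₕSₕ / Σⱼ NⱼSⱼ.
Σ NⱼSⱼ = 19580·2390 + 22787·2710 + 19958·2230 = 1.5305531 × 10^8.
n_{Tier 2} = 1056·19580·2390 / (1.5305531 × 10^8) = 322.87.

322.87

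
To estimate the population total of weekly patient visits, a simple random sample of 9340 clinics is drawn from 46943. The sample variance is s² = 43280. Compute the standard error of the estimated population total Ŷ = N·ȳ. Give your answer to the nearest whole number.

Var(Ŷ) = N²·Var(ȳ) = N²·(1 − n/N)·s²/n.
f = 9340/46943 = 0.19896470; Var(ȳ) = 0.80103530·43280/9340 = 3.7118638.
Var(Ŷ) = 46943² · 3.7118638 = 8.179631 × 10^9.
SE(Ŷ) = √(8.179631 × 10^9) = 90441.

90441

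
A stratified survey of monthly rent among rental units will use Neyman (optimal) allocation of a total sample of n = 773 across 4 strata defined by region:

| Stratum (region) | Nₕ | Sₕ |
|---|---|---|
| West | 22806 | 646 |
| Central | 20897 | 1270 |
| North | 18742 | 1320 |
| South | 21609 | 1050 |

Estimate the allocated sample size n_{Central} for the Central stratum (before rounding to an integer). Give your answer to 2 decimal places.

Neyman allocation: nₕ = n·NₕSₕ / Σⱼ NⱼSⱼ.
Σ NⱼSⱼ = 22806·646 + 20897·1270 + 18742·1320 + 21609·1050 = 8.8700756 × 10^7.
n_{Central} = 773·20897·1270 / (8.8700756 × 10^7) = 231.28.

231.28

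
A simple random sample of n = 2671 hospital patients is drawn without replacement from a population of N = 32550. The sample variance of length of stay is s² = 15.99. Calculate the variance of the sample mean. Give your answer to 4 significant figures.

0.005495

Under SRS without replacement, Var(ȳ) = (1 − f)·s²/n with f = n/N = 2671/32550 = 0.08205837.
Var(ȳ) = (1 − 0.08205837)·15.99/2671 = 0.91794163·0.0059865219 = 0.0054952777.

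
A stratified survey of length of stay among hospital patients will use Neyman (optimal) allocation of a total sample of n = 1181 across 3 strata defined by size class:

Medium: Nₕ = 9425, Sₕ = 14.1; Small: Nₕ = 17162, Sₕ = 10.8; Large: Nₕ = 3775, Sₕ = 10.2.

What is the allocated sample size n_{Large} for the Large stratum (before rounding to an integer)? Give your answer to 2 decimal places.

127.47

Neyman allocation: nₕ = n·NₕSₕ / Σⱼ NⱼSⱼ.
Σ NⱼSⱼ = 9425·14.1 + 17162·10.8 + 3775·10.2 = 356747.1.
n_{Large} = 1181·3775·10.2 / 356747.1 = 127.47.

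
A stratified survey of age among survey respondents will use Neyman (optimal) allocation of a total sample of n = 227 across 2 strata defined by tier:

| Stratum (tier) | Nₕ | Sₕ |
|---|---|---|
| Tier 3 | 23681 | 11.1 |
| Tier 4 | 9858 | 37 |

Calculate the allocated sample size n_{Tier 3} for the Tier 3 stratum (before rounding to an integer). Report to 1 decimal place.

Neyman allocation: nₕ = n·NₕSₕ / Σⱼ NⱼSⱼ.
Σ NⱼSⱼ = 23681·11.1 + 9858·37 = 627605.1.
n_{Tier 3} = 227·23681·11.1 / 627605.1 = 95.1.

95.1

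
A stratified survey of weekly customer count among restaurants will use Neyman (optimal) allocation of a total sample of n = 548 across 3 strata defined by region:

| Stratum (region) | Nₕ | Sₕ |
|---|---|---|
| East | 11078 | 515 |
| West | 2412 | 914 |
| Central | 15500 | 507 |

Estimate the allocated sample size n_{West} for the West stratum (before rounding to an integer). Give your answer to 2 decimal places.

76.62

Neyman allocation: nₕ = n·NₕSₕ / Σⱼ NⱼSⱼ.
Σ NⱼSⱼ = 11078·515 + 2412·914 + 15500·507 = 1.5768238 × 10^7.
n_{West} = 548·2412·914 / (1.5768238 × 10^7) = 76.62.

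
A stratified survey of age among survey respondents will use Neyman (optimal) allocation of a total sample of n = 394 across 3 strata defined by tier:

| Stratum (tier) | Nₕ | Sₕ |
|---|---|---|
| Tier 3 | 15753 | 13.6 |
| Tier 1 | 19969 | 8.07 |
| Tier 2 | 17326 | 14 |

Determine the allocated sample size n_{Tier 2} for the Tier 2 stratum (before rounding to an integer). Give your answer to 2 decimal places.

154.66

Neyman allocation: nₕ = n·NₕSₕ / Σⱼ NⱼSⱼ.
Σ NⱼSⱼ = 15753·13.6 + 19969·8.07 + 17326·14 = 617954.63.
n_{Tier 2} = 394·17326·14 / 617954.63 = 154.66.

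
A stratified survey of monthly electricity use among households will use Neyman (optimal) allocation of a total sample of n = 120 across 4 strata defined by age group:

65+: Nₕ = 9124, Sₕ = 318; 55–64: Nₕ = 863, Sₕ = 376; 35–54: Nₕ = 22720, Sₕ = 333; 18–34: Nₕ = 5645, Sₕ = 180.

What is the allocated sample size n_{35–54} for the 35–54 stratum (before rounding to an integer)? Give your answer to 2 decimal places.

Neyman allocation: nₕ = n·NₕSₕ / Σⱼ NⱼSⱼ.
Σ NⱼSⱼ = 9124·318 + 863·376 + 22720·333 + 5645·180 = 1.180778 × 10^7.
n_{35–54} = 120·22720·333 / (1.180778 × 10^7) = 76.89.

76.89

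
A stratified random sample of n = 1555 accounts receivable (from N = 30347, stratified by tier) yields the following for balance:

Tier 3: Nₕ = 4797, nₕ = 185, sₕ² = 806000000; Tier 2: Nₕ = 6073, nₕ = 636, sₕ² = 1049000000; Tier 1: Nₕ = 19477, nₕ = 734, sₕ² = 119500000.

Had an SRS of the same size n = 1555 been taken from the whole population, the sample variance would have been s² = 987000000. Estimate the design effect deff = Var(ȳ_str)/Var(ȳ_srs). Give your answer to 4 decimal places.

0.3792

Var(ȳ_str) = Σ Wₕ²(1−fₕ)sₕ²/nₕ with Wₕ = Nₕ/30347:
  Tier 3: (4797/30347)²·(1−185/4797)·806000000/185 = 104662.43
  Tier 2: (6073/30347)²·(1−636/6073)·1049000000/636 = 59135.661
  Tier 1: (19477/30347)²·(1−734/19477)·119500000/734 = 64535.917
  → Var(ȳ_str) = 228334.01.
Var(ȳ_srs) = (1 − 1555/30347)·987000000/1555 = 602202.88.
deff = 228334.01 / 602202.88 = 0.3792.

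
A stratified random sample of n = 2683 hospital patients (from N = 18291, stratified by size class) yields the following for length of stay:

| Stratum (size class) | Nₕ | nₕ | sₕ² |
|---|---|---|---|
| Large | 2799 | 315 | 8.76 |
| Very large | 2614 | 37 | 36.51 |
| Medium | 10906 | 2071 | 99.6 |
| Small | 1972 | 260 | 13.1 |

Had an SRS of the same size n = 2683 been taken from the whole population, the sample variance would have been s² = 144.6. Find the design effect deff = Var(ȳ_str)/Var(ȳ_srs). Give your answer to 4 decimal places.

0.7568

Var(ȳ_str) = Σ Wₕ²(1−fₕ)sₕ²/nₕ with Wₕ = Nₕ/18291:
  Large: (2799/18291)²·(1−315/2799)·8.76/315 = 5.7792721 × 10^-4
  Very large: (2614/18291)²·(1−37/2614)·36.51/37 = 0.019868048
  Medium: (10906/18291)²·(1−2071/10906)·99.6/2071 = 0.013850849
  Small: (1972/18291)²·(1−260/1972)·13.1/260 = 5.0843299 × 10^-4
  → Var(ȳ_str) = 0.034805257.
Var(ȳ_srs) = (1 − 2683/18291)·144.6/2683 = 0.045989366.
deff = 0.034805257 / 0.045989366 = 0.7568.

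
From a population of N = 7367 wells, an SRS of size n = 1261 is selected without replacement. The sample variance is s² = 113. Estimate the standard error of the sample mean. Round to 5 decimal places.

0.27253

Under SRS without replacement, Var(ȳ) = (1 − f)·s²/n with f = n/N = 1261/7367 = 0.17116873.
Var(ȳ) = (1 − 0.17116873)·113/1261 = 0.82883127·0.08961142 = 0.074272747.
SE(ȳ) = √(0.074272747) = 0.27253.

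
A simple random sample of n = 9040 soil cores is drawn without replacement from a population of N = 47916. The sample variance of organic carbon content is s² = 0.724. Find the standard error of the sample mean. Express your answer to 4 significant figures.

0.008061

Under SRS without replacement, Var(ȳ) = (1 − f)·s²/n with f = n/N = 9040/47916 = 0.18866349.
Var(ȳ) = (1 − 0.18866349)·0.724/9040 = 0.81133651·8.0088496 × 10^-5 = 6.497872 × 10^-5.
SE(ȳ) = √(6.497872 × 10^-5) = 0.008061.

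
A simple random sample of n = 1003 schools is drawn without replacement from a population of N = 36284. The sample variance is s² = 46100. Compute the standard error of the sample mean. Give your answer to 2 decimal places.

Under SRS without replacement, Var(ȳ) = (1 − f)·s²/n with f = n/N = 1003/36284 = 0.02764304.
Var(ȳ) = (1 − 0.02764304)·46100/1003 = 0.97235696·45.962114 = 44.691581.
SE(ȳ) = √(44.691581) = 6.69.

6.69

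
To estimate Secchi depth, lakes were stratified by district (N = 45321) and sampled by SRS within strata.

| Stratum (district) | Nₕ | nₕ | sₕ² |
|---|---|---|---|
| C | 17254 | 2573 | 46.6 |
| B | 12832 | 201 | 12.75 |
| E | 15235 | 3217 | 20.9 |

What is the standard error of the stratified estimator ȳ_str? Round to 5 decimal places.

0.08842

Var(ȳ_str) = Σₕ Wₕ²(1 − fₕ)sₕ²/nₕ with Wₕ = Nₕ/N, N = 45321.
C: Wₕ = 0.38070652; term = 0.38070652²·(1 − 0.14912484)·46.6/2573 = 0.0022335341.
B: Wₕ = 0.28313585; term = 0.28313585²·(1 − 0.01566397)·12.75/201 = 0.0050054975.
E: Wₕ = 0.33615763; term = 0.33615763²·(1 − 0.21115852)·20.9/3217 = 5.7912314 × 10^-4.
Sum = 0.0078181547.
SE = √(0.0078181547) = 0.08842.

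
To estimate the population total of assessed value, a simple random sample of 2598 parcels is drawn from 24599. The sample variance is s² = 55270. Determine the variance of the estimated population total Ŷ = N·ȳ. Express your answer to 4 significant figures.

1.151 × 10^10

Var(Ŷ) = N²·Var(ȳ) = N²·(1 − n/N)·s²/n.
f = 2598/24599 = 0.10561405; Var(ȳ) = 0.89438595·55270/2598 = 19.027218.
Var(Ŷ) = 24599² · 19.027218 = 1.1513575 × 10^10.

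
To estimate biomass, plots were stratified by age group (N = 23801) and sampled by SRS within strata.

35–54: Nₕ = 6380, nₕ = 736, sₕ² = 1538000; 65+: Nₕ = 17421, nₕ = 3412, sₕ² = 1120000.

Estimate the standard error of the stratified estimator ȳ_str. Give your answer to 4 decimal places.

Var(ȳ_str) = Σₕ Wₕ²(1 − fₕ)sₕ²/nₕ with Wₕ = Nₕ/N, N = 23801.
35–54: Wₕ = 0.26805596; term = 0.26805596²·(1 − 0.11536050)·1538000/736 = 132.82988.
65+: Wₕ = 0.73194404; term = 0.73194404²·(1 − 0.19585558)·1120000/3412 = 141.41608.
Sum = 274.24596.
SE = √(274.24596) = 16.5604.

16.5604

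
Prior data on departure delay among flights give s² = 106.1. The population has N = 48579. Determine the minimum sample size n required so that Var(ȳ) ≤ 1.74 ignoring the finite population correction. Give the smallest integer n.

61

Without fpc, n₀ = s²/D = 106.1/1.74 = 60.9770.
Rounding up, n = 61.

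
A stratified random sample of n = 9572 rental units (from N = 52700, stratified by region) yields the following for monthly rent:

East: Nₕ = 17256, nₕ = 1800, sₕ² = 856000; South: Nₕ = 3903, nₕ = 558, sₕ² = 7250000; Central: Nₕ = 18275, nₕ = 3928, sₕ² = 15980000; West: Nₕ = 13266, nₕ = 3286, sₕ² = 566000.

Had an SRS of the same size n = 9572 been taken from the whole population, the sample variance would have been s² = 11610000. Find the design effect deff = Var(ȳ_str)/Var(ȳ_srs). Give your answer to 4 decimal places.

0.5027

Var(ȳ_str) = Σ Wₕ²(1−fₕ)sₕ²/nₕ with Wₕ = Nₕ/52700:
  East: (17256/52700)²·(1−1800/17256)·856000/1800 = 45.668555
  South: (3903/52700)²·(1−558/3903)·7250000/558 = 61.076937
  Central: (18275/52700)²·(1−3928/18275)·15980000/3928 = 384.06307
  West: (13266/52700)²·(1−3286/13266)·566000/3286 = 8.2110402
  → Var(ȳ_str) = 499.0196.
Var(ȳ_srs) = (1 − 9572/52700)·11610000/9572 = 992.60906.
deff = 499.0196 / 992.60906 = 0.5027.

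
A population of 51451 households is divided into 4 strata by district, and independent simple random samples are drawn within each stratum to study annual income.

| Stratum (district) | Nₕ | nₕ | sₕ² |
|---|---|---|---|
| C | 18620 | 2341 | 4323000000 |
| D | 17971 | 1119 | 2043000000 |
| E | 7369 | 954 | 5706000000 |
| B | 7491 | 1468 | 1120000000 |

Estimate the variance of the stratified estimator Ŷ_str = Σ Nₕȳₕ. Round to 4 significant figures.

Var(Ŷ_str) = Σₕ Nₕ²(1 − fₕ)sₕ²/nₕ.
C: 18620²·(1 − 2341/18620)·4323000000/2341 = 5.5974629 × 10^14.
D: 17971²·(1 − 1119/17971)·2043000000/1119 = 5.5291959 × 10^14.
E: 7369²·(1 − 954/7369)·5706000000/954 = 2.8274088 × 10^14.
B: 7491²·(1 − 1468/7491)·1120000000/1468 = 3.4422676 × 10^13.
Sum = 1.4298294 × 10^15.

1.430 × 10^15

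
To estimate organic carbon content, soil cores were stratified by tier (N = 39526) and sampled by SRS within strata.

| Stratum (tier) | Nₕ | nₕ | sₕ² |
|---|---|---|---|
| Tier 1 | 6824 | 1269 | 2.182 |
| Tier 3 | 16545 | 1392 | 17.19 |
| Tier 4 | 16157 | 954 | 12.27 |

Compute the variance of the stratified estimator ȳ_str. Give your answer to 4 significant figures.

0.004046

Var(ȳ_str) = Σₕ Wₕ²(1 − fₕ)sₕ²/nₕ with Wₕ = Nₕ/N, N = 39526.
Tier 1: Wₕ = 0.17264585; term = 0.17264585²·(1 − 0.18596131)·2.182/1269 = 4.1720593 × 10^-5.
Tier 3: Wₕ = 0.41858524; term = 0.41858524²·(1 − 0.08413418)·17.19/1392 = 0.0019816927.
Tier 4: Wₕ = 0.40876891; term = 0.40876891²·(1 − 0.05904561)·12.27/954 = 0.0020221831.
Sum = 0.0040455964.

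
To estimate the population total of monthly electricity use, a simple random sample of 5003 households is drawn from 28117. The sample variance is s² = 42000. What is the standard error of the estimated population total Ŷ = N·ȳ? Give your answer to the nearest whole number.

73864

Var(Ŷ) = N²·Var(ȳ) = N²·(1 − n/N)·s²/n.
f = 5003/28117 = 0.17793506; Var(ȳ) = 0.82206494·42000/5003 = 6.9012048.
Var(Ŷ) = 28117² · 6.9012048 = 5.4558557 × 10^9.
SE(Ŷ) = √(5.4558557 × 10^9) = 73864.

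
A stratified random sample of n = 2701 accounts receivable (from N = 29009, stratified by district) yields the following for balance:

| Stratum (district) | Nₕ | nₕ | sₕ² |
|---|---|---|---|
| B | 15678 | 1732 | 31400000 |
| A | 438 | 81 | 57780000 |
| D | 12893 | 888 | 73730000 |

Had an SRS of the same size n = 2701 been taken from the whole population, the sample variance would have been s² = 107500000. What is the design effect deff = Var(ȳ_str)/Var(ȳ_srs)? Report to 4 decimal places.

0.5573

Var(ȳ_str) = Σ Wₕ²(1−fₕ)sₕ²/nₕ with Wₕ = Nₕ/29009:
  B: (15678/29009)²·(1−1732/15678)·31400000/1732 = 4710.3867
  A: (438/29009)²·(1−81/438)·57780000/81 = 132.54682
  D: (12893/29009)²·(1−888/12893)·73730000/888 = 15271.507
  → Var(ȳ_str) = 20114.441.
Var(ȳ_srs) = (1 − 2701/29009)·107500000/2701 = 36094.328.
deff = 20114.441 / 36094.328 = 0.5573.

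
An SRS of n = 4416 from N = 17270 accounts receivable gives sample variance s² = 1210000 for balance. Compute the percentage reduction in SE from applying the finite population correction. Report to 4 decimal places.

f = n/N = 4416/17270 = 0.25570353.
SE_no-fpc = √(s²/n) = 16.553055; SE_fpc = √((1−f)s²/n) = 14.280754.
Ratio = √(1−f) = 0.86272618. Reduction = 100·(1 − 0.86272618) = 13.7274%.

13.7274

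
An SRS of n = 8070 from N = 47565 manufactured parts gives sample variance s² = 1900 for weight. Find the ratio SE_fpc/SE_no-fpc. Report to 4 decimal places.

0.9112

f = n/N = 8070/47565 = 0.16966257.
SE_no-fpc = √(s²/n) = 0.4852215; SE_fpc = √((1−f)s²/n) = 0.44214767.
Ratio = √(1−f) = 0.91122853.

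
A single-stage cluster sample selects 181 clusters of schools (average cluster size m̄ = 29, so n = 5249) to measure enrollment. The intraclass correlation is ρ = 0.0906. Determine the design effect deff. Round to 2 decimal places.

deff = 1 + (29 − 1)·0.0906 = 1 + 2.5368 = 3.5368.

3.54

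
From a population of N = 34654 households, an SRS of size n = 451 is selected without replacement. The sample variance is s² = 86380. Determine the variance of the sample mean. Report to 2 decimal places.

Under SRS without replacement, Var(ȳ) = (1 − f)·s²/n with f = n/N = 451/34654 = 0.01301437.
Var(ȳ) = (1 − 0.01301437)·86380/451 = 0.98698563·191.52993 = 189.03729.

189.04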